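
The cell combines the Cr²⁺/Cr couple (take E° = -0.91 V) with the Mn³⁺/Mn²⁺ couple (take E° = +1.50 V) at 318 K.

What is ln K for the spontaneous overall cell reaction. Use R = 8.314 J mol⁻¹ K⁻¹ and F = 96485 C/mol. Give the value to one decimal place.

Cathode: Mn³⁺/Mn²⁺; anode: Cr²⁺/Cr. E°cell = (+1.50) − (-0.91) = +2.41 V, with n = 2.
ΔG° = −nFE° = −RT ln K, so ln K = nFE°/(RT) = (2)(96485)(+2.41) / ((8.314)(318)) = 175.902.

175.9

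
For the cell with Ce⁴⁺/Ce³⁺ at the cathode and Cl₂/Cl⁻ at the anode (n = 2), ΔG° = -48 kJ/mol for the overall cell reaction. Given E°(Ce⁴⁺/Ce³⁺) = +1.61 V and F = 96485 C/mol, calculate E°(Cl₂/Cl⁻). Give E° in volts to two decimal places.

E°cell = −ΔG°/(nF) = −(-48×10³)/((2)(96485)) = +0.249 V.
Since Ce⁴⁺/Ce³⁺ is the cathode and Cl₂/Cl⁻ the anode, E°cell = E°(Ce⁴⁺/Ce³⁺) − E°(Cl₂/Cl⁻).
So E°(Cl₂/Cl⁻) = E°(Ce⁴⁺/Ce³⁺) − E°cell = (+1.61) − (+0.249) = +1.36 V.

+1.36 V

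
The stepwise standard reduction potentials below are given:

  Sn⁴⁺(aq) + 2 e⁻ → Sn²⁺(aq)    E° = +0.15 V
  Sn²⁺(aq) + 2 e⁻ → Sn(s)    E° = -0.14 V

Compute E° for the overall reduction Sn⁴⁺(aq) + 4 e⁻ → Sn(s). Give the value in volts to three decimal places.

+0.005 V

Standard free energies of sequential steps add: ΔG°₃ = ΔG°₁ + ΔG°₂, so n₃E°₃ = n₁E°₁ + n₂E°₂.
E°₃ = (2×+0.15 + 2×-0.14) / 4 = (+0.020) / 4 = +0.005 V.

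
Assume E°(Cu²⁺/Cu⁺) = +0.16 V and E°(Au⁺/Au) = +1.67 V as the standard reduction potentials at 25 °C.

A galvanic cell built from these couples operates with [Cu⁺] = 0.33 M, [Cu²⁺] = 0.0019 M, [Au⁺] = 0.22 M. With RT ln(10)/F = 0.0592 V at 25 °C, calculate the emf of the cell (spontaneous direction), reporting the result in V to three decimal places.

+1.604 V

Au⁺/Au is the cathode (higher E°), Cu²⁺/Cu⁺ the anode: E°cell = +1.67 − (+0.16) = +1.51 V, n = 1.
Overall: Au⁺(aq) + Cu⁺(aq) → Au(s) + Cu²⁺(aq)
Q = [Cu²⁺] / ([Au⁺]·[Cu⁺]); log Q = -1.582.
E = E° − (0.0592/n) log Q = +1.51 − (0.0592/1)(-1.582) = +1.604 V.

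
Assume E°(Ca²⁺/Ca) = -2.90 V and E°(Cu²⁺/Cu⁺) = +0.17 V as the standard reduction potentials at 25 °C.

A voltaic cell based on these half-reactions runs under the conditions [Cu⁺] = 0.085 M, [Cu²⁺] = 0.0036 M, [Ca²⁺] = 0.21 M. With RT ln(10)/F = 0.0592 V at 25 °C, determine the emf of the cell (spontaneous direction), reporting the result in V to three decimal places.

Cu²⁺/Cu⁺ is the cathode (higher E°), Ca²⁺/Ca the anode: E°cell = +0.17 − (-2.90) = +3.07 V, n = 2.
Overall: 2 Cu²⁺(aq) + Ca(s) → 2 Cu⁺(aq) + Ca²⁺(aq)
Q = [Cu⁺]^2·[Ca²⁺] / ([Cu²⁺]^2); log Q = 2.068.
E = E° − (0.0592/n) log Q = +3.07 − (0.0592/2)(2.068) = +3.009 V.

+3.009 V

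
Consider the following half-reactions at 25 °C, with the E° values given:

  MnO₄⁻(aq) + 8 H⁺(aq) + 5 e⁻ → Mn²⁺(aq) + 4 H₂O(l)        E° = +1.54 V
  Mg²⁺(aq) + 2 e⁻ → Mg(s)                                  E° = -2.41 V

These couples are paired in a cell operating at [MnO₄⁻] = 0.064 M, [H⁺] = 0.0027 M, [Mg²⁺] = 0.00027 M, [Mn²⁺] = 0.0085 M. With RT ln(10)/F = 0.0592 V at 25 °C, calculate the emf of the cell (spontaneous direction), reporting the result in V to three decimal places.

+3.823 V

MnO₄⁻/Mn²⁺ is the cathode (higher E°), Mg²⁺/Mg the anode: E°cell = +1.54 − (-2.41) = +3.95 V, n = 10.
Overall: 2 MnO₄⁻(aq) + 16 H⁺(aq) + 5 Mg(s) → 2 Mn²⁺(aq) + 8 H₂O(l) + 5 Mg²⁺(aq)
Q = [Mn²⁺]^2·[Mg²⁺]^5 / ([MnO₄⁻]^2·[H⁺]^16); log Q = 21.501.
E = E° − (0.0592/n) log Q = +3.95 − (0.0592/10)(21.501) = +3.823 V.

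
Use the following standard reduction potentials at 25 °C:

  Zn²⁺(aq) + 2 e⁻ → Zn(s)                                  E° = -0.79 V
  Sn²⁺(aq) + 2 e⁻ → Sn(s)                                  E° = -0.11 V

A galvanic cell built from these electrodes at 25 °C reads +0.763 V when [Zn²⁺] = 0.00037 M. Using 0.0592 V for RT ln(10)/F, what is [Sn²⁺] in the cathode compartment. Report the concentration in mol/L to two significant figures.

0.24 M

Sn²⁺/Sn is the cathode, Zn²⁺/Zn the anode: E°cell = +0.68 V, n = 2.
Overall reaction: Sn²⁺(aq) + Zn(s) → Sn(s) + Zn²⁺(aq); Q = [Zn²⁺]^1/[Sn²⁺]^1.
From E = E° − (0.0592/n) log Q: log Q = (E° − E)·n/0.0592 = (+0.68 − (+0.763))·2/0.0592 = -2.8041.
So 1·log[Sn²⁺] = 1·log(0.00037) − log Q = -3.4318 − (-2.8041) = -0.6277; [Sn²⁺] = 10^(-0.6277) ≈ 0.24 M.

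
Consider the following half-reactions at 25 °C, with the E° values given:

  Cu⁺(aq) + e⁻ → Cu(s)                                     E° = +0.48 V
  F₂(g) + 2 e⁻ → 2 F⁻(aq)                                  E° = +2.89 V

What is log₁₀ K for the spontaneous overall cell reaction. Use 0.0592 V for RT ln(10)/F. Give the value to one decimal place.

81.4

Cathode: F₂/F⁻; anode: Cu⁺/Cu. E°cell = +2.41 V, n = 2.
log K = nE°cell / 0.0592 = (2)(+2.41) / 0.0592 = 81.4.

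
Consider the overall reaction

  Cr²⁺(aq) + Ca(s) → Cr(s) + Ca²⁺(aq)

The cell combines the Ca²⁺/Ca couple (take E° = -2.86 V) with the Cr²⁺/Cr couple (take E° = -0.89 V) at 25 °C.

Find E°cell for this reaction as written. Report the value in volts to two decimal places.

The Cr²⁺/Cr couple has the higher reduction potential, so it is the cathode; Ca²⁺/Ca is oxidised at the anode.
E°cell = E°(cathode) − E°(anode) = (-0.89) − (-2.86) = +1.97 V.
Since E°cell > 0, the reaction is spontaneous under standard conditions.

+1.97 V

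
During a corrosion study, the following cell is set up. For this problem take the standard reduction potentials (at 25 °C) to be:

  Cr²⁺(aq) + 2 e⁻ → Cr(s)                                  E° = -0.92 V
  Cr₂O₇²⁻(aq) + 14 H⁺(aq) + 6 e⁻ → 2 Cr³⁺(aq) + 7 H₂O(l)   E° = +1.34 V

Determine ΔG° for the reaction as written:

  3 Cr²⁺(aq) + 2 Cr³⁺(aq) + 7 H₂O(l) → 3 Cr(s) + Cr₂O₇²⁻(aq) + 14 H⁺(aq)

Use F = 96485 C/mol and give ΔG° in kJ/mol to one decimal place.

As written, Cr²⁺/Cr is reduced (cathode) and Cr₂O₇²⁻/Cr³⁺ is oxidised (anode), so E°cell = (-0.92) − (+1.34) = -2.26 V.
Balancing electrons gives n = 6.
ΔG° = −nFE° = −(6)(96485)(-2.26) = 1,308,337 J = +1308.3 kJ/mol.

+1308.3 kJ/mol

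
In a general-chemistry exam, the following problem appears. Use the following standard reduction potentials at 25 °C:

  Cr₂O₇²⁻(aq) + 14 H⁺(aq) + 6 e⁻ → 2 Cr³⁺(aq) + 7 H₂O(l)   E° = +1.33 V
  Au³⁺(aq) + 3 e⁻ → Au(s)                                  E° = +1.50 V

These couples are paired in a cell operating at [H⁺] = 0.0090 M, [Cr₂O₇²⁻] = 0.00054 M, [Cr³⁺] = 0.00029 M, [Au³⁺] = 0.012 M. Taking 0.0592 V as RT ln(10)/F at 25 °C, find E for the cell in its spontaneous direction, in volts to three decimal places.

Au³⁺/Au is the cathode (higher E°), Cr₂O₇²⁻/Cr³⁺ the anode: E°cell = +1.50 − (+1.33) = +0.17 V, n = 6.
Overall: 2 Au³⁺(aq) + 2 Cr³⁺(aq) + 7 H₂O(l) → 2 Au(s) + Cr₂O₇²⁻(aq) + 14 H⁺(aq)
Q = [Cr₂O₇²⁻]·[H⁺]^14 / ([Au³⁺]^2·[Cr³⁺]^2); log Q = -20.991.
E = E° − (0.0592/n) log Q = +0.17 − (0.0592/6)(-20.991) = +0.377 V.

+0.377 V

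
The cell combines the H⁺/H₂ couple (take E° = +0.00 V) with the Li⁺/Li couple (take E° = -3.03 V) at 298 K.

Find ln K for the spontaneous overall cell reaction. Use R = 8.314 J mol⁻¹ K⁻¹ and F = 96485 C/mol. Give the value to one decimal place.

Cathode: H⁺/H₂; anode: Li⁺/Li. E°cell = (+0.00) − (-3.03) = +3.03 V, with n = 2.
ΔG° = −nFE° = −RT ln K, so ln K = nFE°/(RT) = (2)(96485)(+3.03) / ((8.314)(298)) = 235.997.

236.0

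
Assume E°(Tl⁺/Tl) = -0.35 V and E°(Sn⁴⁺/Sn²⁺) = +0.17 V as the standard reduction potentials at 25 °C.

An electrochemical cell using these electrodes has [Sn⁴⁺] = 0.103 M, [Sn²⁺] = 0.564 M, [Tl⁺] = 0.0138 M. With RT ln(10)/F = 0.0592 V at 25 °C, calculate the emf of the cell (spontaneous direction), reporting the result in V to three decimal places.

+0.608 V

Sn⁴⁺/Sn²⁺ is the cathode (higher E°), Tl⁺/Tl the anode: E°cell = +0.17 − (-0.35) = +0.52 V, n = 2.
Overall: Sn⁴⁺(aq) + 2 Tl(s) → Sn²⁺(aq) + 2 Tl⁺(aq)
Q = [Sn²⁺]·[Tl⁺]^2 / ([Sn⁴⁺]); log Q = -2.982.
E = E° − (0.0592/n) log Q = +0.52 − (0.0592/2)(-2.982) = +0.608 V.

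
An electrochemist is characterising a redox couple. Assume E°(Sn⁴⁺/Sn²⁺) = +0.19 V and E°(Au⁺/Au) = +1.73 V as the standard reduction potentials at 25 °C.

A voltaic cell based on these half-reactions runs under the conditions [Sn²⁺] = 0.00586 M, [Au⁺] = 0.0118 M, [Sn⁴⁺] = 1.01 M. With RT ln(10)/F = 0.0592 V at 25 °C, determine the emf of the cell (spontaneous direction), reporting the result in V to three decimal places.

+1.360 V

Au⁺/Au is the cathode (higher E°), Sn⁴⁺/Sn²⁺ the anode: E°cell = +1.73 − (+0.19) = +1.54 V, n = 2.
Overall: 2 Au⁺(aq) + Sn²⁺(aq) → 2 Au(s) + Sn⁴⁺(aq)
Q = [Sn⁴⁺] / ([Au⁺]^2·[Sn²⁺]); log Q = 6.093.
E = E° − (0.0592/n) log Q = +1.54 − (0.0592/2)(6.093) = +1.360 V.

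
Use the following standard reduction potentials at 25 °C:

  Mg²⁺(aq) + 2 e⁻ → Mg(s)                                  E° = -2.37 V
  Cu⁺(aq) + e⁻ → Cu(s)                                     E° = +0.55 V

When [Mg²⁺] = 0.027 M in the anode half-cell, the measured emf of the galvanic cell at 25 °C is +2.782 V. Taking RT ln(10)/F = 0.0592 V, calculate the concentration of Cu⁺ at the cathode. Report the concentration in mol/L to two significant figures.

Cu⁺/Cu is the cathode, Mg²⁺/Mg the anode: E°cell = +2.92 V, n = 2.
Overall reaction: 2 Cu⁺(aq) + Mg(s) → 2 Cu(s) + Mg²⁺(aq); Q = [Mg²⁺]^1/[Cu⁺]^2.
From E = E° − (0.0592/n) log Q: log Q = (E° − E)·n/0.0592 = (+2.92 − (+2.782))·2/0.0592 = 4.6622.
So 2·log[Cu⁺] = 1·log(0.027) − log Q = -1.5686 − (4.6622) = -6.2308; log[Cu⁺] = -6.2308 / 2 = -3.1154; [Cu⁺] = 10^(-3.1154) ≈ 0.00077 M.

0.00077 M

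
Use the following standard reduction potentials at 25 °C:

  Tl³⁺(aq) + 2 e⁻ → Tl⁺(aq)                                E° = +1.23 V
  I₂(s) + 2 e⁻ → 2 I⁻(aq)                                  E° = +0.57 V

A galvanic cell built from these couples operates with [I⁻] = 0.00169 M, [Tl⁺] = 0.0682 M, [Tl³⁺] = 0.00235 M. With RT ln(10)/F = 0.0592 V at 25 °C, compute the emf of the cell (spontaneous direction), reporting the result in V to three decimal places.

Tl³⁺/Tl⁺ is the cathode (higher E°), I₂/I⁻ the anode: E°cell = +1.23 − (+0.57) = +0.66 V, n = 2.
Overall: Tl³⁺(aq) + 2 I⁻(aq) → Tl⁺(aq) + I₂(s)
Q = [Tl⁺] / ([Tl³⁺]·[I⁻]^2); log Q = 7.007.
E = E° − (0.0592/n) log Q = +0.66 − (0.0592/2)(7.007) = +0.453 V.

+0.453 V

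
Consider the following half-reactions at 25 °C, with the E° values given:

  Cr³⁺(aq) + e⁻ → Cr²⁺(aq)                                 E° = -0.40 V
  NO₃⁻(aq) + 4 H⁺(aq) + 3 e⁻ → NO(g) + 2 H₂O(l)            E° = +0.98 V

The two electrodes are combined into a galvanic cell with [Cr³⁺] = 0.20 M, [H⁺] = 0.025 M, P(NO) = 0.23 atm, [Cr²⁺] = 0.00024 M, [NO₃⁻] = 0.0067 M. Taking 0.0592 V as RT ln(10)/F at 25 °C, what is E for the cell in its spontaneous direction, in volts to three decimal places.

+1.050 V

NO₃⁻/NO is the cathode (higher E°), Cr³⁺/Cr²⁺ the anode: E°cell = +0.98 − (-0.40) = +1.38 V, n = 3.
Overall: NO₃⁻(aq) + 4 H⁺(aq) + 3 Cr²⁺(aq) → NO(g) + 2 H₂O(l) + 3 Cr³⁺(aq)
Q = P(NO)·[Cr³⁺]^3 / ([NO₃⁻]·[H⁺]^4·[Cr²⁺]^3); log Q = 16.706.
E = E° − (0.0592/n) log Q = +1.38 − (0.0592/3)(16.706) = +1.050 V.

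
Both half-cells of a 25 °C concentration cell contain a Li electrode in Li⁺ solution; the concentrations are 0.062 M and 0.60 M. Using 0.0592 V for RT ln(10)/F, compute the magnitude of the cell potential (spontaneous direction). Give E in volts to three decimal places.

+0.058 V

For a concentration cell E°cell = 0. The 0.60 M side is the cathode (reduction is favoured where [Li⁺] is higher).
With n = 1, E = −(0.0592/1) log([Li⁺]ₐₙ/[Li⁺]꜀ₐₜ) = −(0.0592/1) log(0.062/0.6) = −(0.0592/1)(-0.986) = +0.058 V.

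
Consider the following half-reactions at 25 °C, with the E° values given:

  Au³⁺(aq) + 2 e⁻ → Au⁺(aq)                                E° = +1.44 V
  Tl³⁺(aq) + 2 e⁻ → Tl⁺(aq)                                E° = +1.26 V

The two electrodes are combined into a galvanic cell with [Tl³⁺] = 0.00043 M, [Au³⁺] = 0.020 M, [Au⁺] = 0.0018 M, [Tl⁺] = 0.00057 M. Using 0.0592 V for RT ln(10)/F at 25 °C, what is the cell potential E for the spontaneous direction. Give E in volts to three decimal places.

+0.215 V

Au³⁺/Au⁺ is the cathode (higher E°), Tl³⁺/Tl⁺ the anode: E°cell = +1.44 − (+1.26) = +0.18 V, n = 2.
Overall: Au³⁺(aq) + Tl⁺(aq) → Au⁺(aq) + Tl³⁺(aq)
Q = [Au⁺]·[Tl³⁺] / ([Au³⁺]·[Tl⁺]); log Q = -1.168.
E = E° − (0.0592/n) log Q = +0.18 − (0.0592/2)(-1.168) = +0.215 V.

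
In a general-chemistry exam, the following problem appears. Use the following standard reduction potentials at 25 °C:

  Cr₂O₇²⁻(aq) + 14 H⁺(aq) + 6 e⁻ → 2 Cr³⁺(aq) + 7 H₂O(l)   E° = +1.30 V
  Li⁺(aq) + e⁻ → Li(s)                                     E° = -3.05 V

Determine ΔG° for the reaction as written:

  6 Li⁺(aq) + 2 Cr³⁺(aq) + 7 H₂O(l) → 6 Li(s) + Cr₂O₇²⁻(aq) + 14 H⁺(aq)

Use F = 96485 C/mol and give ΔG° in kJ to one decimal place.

As written, Li⁺/Li is reduced (cathode) and Cr₂O₇²⁻/Cr³⁺ is oxidised (anode), so E°cell = (-3.05) − (+1.30) = -4.35 V.
Balancing electrons gives n = 6.
ΔG° = −nFE° = −(6)(96485)(-4.35) = 2,518,258 J = +2518.3 kJ.

+2518.3 kJ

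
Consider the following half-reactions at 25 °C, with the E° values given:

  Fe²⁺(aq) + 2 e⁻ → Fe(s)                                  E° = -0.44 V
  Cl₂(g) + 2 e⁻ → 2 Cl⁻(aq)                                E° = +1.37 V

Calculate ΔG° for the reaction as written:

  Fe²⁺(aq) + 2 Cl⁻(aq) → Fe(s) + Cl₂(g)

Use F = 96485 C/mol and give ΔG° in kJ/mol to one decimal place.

+349.3 kJ/mol

As written, Fe²⁺/Fe is reduced (cathode) and Cl₂/Cl⁻ is oxidised (anode), so E°cell = (-0.44) − (+1.37) = -1.81 V.
Balancing electrons gives n = 2.
ΔG° = −nFE° = −(2)(96485)(-1.81) = 349,276 J = +349.3 kJ/mol.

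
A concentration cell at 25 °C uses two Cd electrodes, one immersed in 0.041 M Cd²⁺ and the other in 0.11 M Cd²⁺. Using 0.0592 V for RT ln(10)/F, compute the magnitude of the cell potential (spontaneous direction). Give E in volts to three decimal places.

+0.013 V

For a concentration cell E°cell = 0. The 0.11 M side is the cathode (reduction is favoured where [Cd²⁺] is higher).
With n = 2, E = −(0.0592/2) log([Cd²⁺]ₐₙ/[Cd²⁺]꜀ₐₜ) = −(0.0592/2) log(0.041/0.11) = −(0.0592/2)(-0.429) = +0.013 V.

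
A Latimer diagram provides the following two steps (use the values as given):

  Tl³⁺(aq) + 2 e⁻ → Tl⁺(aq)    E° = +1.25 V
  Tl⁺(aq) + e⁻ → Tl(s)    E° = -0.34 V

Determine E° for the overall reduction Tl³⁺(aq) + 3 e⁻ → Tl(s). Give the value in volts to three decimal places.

+0.720 V

Adding the free-energy changes (−nFE°) of the two steps gives −n₃FE°₃ = −n₁FE°₁ − n₂FE°₂.
E°₃ = (2×+1.25 + 1×-0.34) / 3 = (+2.160) / 3 = +0.720 V.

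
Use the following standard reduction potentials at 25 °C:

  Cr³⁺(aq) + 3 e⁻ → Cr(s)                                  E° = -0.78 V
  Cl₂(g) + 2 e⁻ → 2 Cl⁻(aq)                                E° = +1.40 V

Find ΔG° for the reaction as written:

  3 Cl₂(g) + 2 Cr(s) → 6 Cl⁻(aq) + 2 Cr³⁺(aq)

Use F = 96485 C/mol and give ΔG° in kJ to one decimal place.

As written, Cl₂/Cl⁻ is reduced (cathode) and Cr³⁺/Cr is oxidised (anode), so E°cell = (+1.40) − (-0.78) = +2.18 V.
Balancing electrons gives n = 6.
ΔG° = −nFE° = −(6)(96485)(+2.18) = -1,262,024 J = -1262.0 kJ.

-1262.0 kJ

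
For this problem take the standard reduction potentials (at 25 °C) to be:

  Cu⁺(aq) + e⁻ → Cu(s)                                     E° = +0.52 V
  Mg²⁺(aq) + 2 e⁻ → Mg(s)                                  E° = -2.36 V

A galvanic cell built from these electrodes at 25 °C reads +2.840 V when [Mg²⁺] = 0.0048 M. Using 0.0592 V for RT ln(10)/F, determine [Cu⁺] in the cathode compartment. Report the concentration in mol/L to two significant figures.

Cu⁺/Cu is the cathode, Mg²⁺/Mg the anode: E°cell = +2.88 V, n = 2.
Overall reaction: 2 Cu⁺(aq) + Mg(s) → 2 Cu(s) + Mg²⁺(aq); Q = [Mg²⁺]^1/[Cu⁺]^2.
From E = E° − (0.0592/n) log Q: log Q = (E° − E)·n/0.0592 = (+2.88 − (+2.840))·2/0.0592 = 1.3514.
So 2·log[Cu⁺] = 1·log(0.0048) − log Q = -2.3188 − (1.3514) = -3.6702; log[Cu⁺] = -3.6702 / 2 = -1.8351; [Cu⁺] = 10^(-1.8351) ≈ 0.015 M.

0.015 M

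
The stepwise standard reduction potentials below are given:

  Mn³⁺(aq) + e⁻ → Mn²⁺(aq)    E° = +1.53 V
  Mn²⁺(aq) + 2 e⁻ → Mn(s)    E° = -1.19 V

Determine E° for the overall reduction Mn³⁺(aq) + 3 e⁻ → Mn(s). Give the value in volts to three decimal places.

Adding the free-energy changes (−nFE°) of the two steps gives −n₃FE°₃ = −n₁FE°₁ − n₂FE°₂.
E°₃ = (1×+1.53 + 2×-1.19) / 3 = (-0.850) / 3 = -0.283 V.

-0.283 V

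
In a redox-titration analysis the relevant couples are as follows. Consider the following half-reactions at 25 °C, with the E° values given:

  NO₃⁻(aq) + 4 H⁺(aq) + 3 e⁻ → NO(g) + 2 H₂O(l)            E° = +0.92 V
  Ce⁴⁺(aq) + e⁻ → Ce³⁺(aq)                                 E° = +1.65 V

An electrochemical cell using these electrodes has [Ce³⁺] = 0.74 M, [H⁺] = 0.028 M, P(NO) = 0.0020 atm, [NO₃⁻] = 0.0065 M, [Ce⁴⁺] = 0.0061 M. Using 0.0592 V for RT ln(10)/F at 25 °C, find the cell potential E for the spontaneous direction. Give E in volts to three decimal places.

+0.719 V

Ce⁴⁺/Ce³⁺ is the cathode (higher E°), NO₃⁻/NO the anode: E°cell = +1.65 − (+0.92) = +0.73 V, n = 3.
Overall: 3 Ce⁴⁺(aq) + NO(g) + 2 H₂O(l) → 3 Ce³⁺(aq) + NO₃⁻(aq) + 4 H⁺(aq)
Q = [Ce³⁺]^3·[NO₃⁻]·[H⁺]^4 / ([Ce⁴⁺]^3·P(NO)); log Q = 0.552.
E = E° − (0.0592/n) log Q = +0.73 − (0.0592/3)(0.552) = +0.719 V.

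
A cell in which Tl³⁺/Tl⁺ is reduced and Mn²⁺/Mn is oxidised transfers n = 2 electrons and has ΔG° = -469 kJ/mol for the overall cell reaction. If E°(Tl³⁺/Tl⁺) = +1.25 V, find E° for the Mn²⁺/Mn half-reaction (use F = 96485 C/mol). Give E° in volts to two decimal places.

E°cell = −ΔG°/(nF) = −(-469×10³)/((2)(96485)) = +2.430 V.
Since Tl³⁺/Tl⁺ is the cathode and Mn²⁺/Mn the anode, E°cell = E°(Tl³⁺/Tl⁺) − E°(Mn²⁺/Mn).
So E°(Mn²⁺/Mn) = E°(Tl³⁺/Tl⁺) − E°cell = (+1.25) − (+2.430) = -1.18 V.

-1.18 V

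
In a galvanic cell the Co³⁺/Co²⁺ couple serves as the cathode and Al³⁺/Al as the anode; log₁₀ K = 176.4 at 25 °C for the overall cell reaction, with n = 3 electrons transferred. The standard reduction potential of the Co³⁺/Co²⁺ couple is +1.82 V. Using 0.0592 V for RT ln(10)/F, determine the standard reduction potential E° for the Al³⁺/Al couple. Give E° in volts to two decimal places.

-1.66 V

E°cell = (0.0592/n)·log K = (0.0592/3)(176.4) = +3.481 V.
Since Co³⁺/Co²⁺ is the cathode and Al³⁺/Al the anode, E°cell = E°(Co³⁺/Co²⁺) − E°(Al³⁺/Al).
So E°(Al³⁺/Al) = E°(Co³⁺/Co²⁺) − E°cell = (+1.82) − (+3.481) = -1.66 V.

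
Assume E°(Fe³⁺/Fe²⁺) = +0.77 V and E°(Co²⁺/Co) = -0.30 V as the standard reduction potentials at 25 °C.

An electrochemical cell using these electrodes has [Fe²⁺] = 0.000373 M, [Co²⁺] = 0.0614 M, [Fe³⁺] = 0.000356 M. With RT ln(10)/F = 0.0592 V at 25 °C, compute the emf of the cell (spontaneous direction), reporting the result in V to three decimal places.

Fe³⁺/Fe²⁺ is the cathode (higher E°), Co²⁺/Co the anode: E°cell = +0.77 − (-0.30) = +1.07 V, n = 2.
Overall: 2 Fe³⁺(aq) + Co(s) → 2 Fe²⁺(aq) + Co²⁺(aq)
Q = [Fe²⁺]^2·[Co²⁺] / ([Fe³⁺]^2); log Q = -1.171.
E = E° − (0.0592/n) log Q = +1.07 − (0.0592/2)(-1.171) = +1.105 V.

+1.105 V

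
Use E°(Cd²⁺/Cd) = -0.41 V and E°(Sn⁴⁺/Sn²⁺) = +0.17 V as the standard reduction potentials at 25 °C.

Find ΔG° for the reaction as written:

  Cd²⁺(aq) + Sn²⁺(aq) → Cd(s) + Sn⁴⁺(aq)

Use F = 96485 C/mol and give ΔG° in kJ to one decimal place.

As written, Cd²⁺/Cd is reduced (cathode) and Sn⁴⁺/Sn²⁺ is oxidised (anode), so E°cell = (-0.41) − (+0.17) = -0.58 V.
Balancing electrons gives n = 2.
ΔG° = −nFE° = −(2)(96485)(-0.58) = 111,923 J = +111.9 kJ.

+111.9 kJ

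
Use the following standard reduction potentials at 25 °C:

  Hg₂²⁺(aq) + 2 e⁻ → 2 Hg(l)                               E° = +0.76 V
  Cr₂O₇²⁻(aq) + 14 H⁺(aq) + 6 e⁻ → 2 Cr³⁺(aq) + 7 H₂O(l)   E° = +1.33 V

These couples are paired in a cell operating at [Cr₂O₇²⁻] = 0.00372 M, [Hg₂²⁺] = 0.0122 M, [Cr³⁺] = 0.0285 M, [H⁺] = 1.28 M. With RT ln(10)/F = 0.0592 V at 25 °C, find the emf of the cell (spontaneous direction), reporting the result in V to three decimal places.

Cr₂O₇²⁻/Cr³⁺ is the cathode (higher E°), Hg₂²⁺/Hg the anode: E°cell = +1.33 − (+0.76) = +0.57 V, n = 6.
Overall: Cr₂O₇²⁻(aq) + 14 H⁺(aq) + 6 Hg(l) → 2 Cr³⁺(aq) + 7 H₂O(l) + 3 Hg₂²⁺(aq)
Q = [Cr³⁺]^2·[Hg₂²⁺]^3 / ([Cr₂O₇²⁻]·[H⁺]^14); log Q = -7.903.
E = E° − (0.0592/n) log Q = +0.57 − (0.0592/6)(-7.903) = +0.648 V.

+0.648 V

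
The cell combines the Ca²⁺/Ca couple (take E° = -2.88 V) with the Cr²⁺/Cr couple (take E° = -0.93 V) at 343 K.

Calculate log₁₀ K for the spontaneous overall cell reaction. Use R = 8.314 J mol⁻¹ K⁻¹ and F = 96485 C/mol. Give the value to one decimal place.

Cathode: Cr²⁺/Cr; anode: Ca²⁺/Ca. E°cell = (-0.93) − (-2.88) = +1.95 V, with n = 2.
ΔG° = −nFE° = −RT ln K, so ln K = nFE°/(RT) = (2)(96485)(+1.95) / ((8.314)(343)) = 131.953.
log₁₀ K = 131.953 / ln 10 = 57.3.

57.3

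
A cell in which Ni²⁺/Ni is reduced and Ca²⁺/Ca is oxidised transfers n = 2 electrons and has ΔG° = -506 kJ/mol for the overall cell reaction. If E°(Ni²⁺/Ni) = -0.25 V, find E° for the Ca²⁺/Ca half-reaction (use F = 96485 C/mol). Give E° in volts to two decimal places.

E°cell = −ΔG°/(nF) = −(-506×10³)/((2)(96485)) = +2.622 V.
Since Ni²⁺/Ni is the cathode and Ca²⁺/Ca the anode, E°cell = E°(Ni²⁺/Ni) − E°(Ca²⁺/Ca).
So E°(Ca²⁺/Ca) = E°(Ni²⁺/Ni) − E°cell = (-0.25) − (+2.622) = -2.87 V.

-2.87 V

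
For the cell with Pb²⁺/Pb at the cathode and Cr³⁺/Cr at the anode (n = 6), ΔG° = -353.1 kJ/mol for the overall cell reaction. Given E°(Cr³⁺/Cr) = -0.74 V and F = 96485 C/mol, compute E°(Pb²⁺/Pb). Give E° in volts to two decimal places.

-0.13 V

E°cell = −ΔG°/(nF) = −(-353.1×10³)/((6)(96485)) = +0.610 V.
Since Pb²⁺/Pb is the cathode and Cr³⁺/Cr the anode, E°cell = E°(Pb²⁺/Pb) − E°(Cr³⁺/Cr).
So E°(Pb²⁺/Pb) = E°cell + E°(Cr³⁺/Cr) = +0.610 + (-0.74) = -0.13 V.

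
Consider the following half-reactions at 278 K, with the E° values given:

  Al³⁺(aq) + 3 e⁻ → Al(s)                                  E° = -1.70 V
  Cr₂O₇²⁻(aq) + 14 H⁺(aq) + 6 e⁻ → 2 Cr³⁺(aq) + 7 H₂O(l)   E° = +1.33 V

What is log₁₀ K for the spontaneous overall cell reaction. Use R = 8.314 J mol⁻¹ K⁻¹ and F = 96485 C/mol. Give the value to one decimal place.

Cathode: Cr₂O₇²⁻/Cr³⁺; anode: Al³⁺/Al. E°cell = (+1.33) − (-1.70) = +3.03 V, with n = 6.
ΔG° = −nFE° = −RT ln K, so ln K = nFE°/(RT) = (6)(96485)(+3.03) / ((8.314)(278)) = 758.925.
log₁₀ K = 758.925 / ln 10 = 329.6.

329.6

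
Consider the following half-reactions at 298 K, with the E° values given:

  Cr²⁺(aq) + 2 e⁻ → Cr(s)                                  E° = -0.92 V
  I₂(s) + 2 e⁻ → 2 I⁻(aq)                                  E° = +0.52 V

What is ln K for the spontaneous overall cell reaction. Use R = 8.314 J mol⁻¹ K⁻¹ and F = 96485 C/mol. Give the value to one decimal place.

112.2

Cathode: I₂/I⁻; anode: Cr²⁺/Cr. E°cell = (+0.52) − (-0.92) = +1.44 V, with n = 2.
ΔG° = −nFE° = −RT ln K, so ln K = nFE°/(RT) = (2)(96485)(+1.44) / ((8.314)(298)) = 112.157.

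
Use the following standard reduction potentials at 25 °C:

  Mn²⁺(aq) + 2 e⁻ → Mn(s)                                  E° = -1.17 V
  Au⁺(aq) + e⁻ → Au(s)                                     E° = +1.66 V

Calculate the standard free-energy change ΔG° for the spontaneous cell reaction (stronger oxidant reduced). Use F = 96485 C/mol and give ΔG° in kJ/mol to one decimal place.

-546.1 kJ/mol

Au⁺/Au (E° = +1.66 V) is the cathode; Mn²⁺/Mn (E° = -1.17 V) is the anode, so E°cell = +2.83 V.
Balancing electrons gives n = 2 (lcm of 1 and 2).
ΔG° = −nFE° = −(2)(96485)(+2.83) = -546,105 J = -546.1 kJ/mol.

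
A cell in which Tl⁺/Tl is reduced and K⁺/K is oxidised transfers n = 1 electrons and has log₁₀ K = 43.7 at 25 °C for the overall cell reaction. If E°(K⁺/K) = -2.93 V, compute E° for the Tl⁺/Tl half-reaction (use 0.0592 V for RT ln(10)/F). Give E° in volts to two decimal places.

E°cell = (0.0592/n)·log K = (0.0592/1)(43.7) = +2.587 V.
Since Tl⁺/Tl is the cathode and K⁺/K the anode, E°cell = E°(Tl⁺/Tl) − E°(K⁺/K).
So E°(Tl⁺/Tl) = E°cell + E°(K⁺/K) = +2.587 + (-2.93) = -0.34 V.

-0.34 V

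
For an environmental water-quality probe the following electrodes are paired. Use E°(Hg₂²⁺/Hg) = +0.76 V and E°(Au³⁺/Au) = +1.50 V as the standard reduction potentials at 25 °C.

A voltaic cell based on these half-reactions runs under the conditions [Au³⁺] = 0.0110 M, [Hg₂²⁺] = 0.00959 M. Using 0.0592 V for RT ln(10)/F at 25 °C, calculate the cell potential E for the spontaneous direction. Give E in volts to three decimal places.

+0.761 V

Au³⁺/Au is the cathode (higher E°), Hg₂²⁺/Hg the anode: E°cell = +1.50 − (+0.76) = +0.74 V, n = 6.
Overall: 2 Au³⁺(aq) + 6 Hg(l) → 2 Au(s) + 3 Hg₂²⁺(aq)
Q = [Hg₂²⁺]^3 / ([Au³⁺]^2); log Q = -2.137.
E = E° − (0.0592/n) log Q = +0.74 − (0.0592/6)(-2.137) = +0.761 V.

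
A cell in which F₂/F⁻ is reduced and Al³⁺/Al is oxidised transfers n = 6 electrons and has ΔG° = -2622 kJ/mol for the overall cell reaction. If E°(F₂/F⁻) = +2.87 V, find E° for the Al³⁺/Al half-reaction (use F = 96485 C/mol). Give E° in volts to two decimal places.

-1.66 V

E°cell = −ΔG°/(nF) = −(-2622×10³)/((6)(96485)) = +4.529 V.
Since F₂/F⁻ is the cathode and Al³⁺/Al the anode, E°cell = E°(F₂/F⁻) − E°(Al³⁺/Al).
So E°(Al³⁺/Al) = E°(F₂/F⁻) − E°cell = (+2.87) − (+4.529) = -1.66 V.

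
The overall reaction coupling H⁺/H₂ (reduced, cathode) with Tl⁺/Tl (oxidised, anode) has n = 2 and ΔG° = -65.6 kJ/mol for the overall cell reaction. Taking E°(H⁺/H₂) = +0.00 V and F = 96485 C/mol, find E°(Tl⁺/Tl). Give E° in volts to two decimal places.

-0.34 V

E°cell = −ΔG°/(nF) = −(-65.6×10³)/((2)(96485)) = +0.340 V.
Since H⁺/H₂ is the cathode and Tl⁺/Tl the anode, E°cell = E°(H⁺/H₂) − E°(Tl⁺/Tl).
So E°(Tl⁺/Tl) = E°(H⁺/H₂) − E°cell = (+0.00) − (+0.340) = -0.34 V.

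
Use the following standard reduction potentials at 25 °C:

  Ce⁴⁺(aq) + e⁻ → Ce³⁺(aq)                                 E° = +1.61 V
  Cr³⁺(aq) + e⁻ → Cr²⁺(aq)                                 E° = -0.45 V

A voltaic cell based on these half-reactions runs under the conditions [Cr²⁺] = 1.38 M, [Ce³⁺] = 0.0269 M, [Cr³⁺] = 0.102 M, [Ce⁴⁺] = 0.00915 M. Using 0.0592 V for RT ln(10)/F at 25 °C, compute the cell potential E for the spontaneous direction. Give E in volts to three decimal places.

Ce⁴⁺/Ce³⁺ is the cathode (higher E°), Cr³⁺/Cr²⁺ the anode: E°cell = +1.61 − (-0.45) = +2.06 V, n = 1.
Overall: Ce⁴⁺(aq) + Cr²⁺(aq) → Ce³⁺(aq) + Cr³⁺(aq)
Q = [Ce³⁺]·[Cr³⁺] / ([Ce⁴⁺]·[Cr²⁺]); log Q = -0.663.
E = E° − (0.0592/n) log Q = +2.06 − (0.0592/1)(-0.663) = +2.099 V.

+2.099 V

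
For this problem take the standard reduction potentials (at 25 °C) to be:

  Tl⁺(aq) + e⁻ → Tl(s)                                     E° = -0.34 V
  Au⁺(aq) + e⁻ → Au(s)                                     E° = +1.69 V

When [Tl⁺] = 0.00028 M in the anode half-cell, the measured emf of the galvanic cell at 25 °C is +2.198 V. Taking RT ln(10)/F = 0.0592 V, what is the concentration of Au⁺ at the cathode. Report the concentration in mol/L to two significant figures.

0.19 M

Au⁺/Au is the cathode, Tl⁺/Tl the anode: E°cell = +2.03 V, n = 1.
Overall reaction: Au⁺(aq) + Tl(s) → Au(s) + Tl⁺(aq); Q = [Tl⁺]^1/[Au⁺]^1.
From E = E° − (0.0592/n) log Q: log Q = (E° − E)·n/0.0592 = (+2.03 − (+2.198))·1/0.0592 = -2.8378.
So 1·log[Au⁺] = 1·log(0.00028) − log Q = -3.5528 − (-2.8378) = -0.7150; [Au⁺] = 10^(-0.7150) ≈ 0.19 M.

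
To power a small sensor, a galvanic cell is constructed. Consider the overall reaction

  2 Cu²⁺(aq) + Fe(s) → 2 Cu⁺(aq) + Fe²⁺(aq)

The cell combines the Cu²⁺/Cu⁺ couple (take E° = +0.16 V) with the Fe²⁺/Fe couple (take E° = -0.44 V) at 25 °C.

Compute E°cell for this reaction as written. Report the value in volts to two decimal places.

The Cu²⁺/Cu⁺ couple has the higher reduction potential, so it is the cathode; Fe²⁺/Fe is oxidised at the anode.
E°cell = E°(cathode) − E°(anode) = (+0.16) − (-0.44) = +0.60 V.

+0.60 V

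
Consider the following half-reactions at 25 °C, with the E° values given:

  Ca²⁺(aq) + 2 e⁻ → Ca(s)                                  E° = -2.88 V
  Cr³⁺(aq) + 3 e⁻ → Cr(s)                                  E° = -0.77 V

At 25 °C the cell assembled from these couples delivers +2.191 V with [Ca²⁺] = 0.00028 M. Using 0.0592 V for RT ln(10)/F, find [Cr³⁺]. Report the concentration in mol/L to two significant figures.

Cr³⁺/Cr is the cathode, Ca²⁺/Ca the anode: E°cell = +2.11 V, n = 6.
Overall reaction: 2 Cr³⁺(aq) + 3 Ca(s) → 2 Cr(s) + 3 Ca²⁺(aq); Q = [Ca²⁺]^3/[Cr³⁺]^2.
From E = E° − (0.0592/n) log Q: log Q = (E° − E)·n/0.0592 = (+2.11 − (+2.191))·6/0.0592 = -8.2095.
So 2·log[Cr³⁺] = 3·log(0.00028) − log Q = -10.6585 − (-8.2095) = -2.4490; log[Cr³⁺] = -2.4490 / 2 = -1.2245; [Cr³⁺] = 10^(-1.2245) ≈ 0.060 M.

0.060 M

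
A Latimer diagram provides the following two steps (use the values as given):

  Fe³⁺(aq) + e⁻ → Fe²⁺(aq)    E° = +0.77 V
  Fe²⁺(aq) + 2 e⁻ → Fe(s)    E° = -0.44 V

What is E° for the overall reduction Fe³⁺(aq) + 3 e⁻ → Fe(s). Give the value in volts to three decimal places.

Since ΔG° = −nFE° is additive over sequential reductions, n₃E°₃ = n₁E°₁ + n₂E°₂.
E°₃ = (1×+0.77 + 2×-0.44) / 3 = (-0.110) / 3 = -0.037 V.
E° values themselves are not directly additive — weighting by electron count is essential.

-0.037 V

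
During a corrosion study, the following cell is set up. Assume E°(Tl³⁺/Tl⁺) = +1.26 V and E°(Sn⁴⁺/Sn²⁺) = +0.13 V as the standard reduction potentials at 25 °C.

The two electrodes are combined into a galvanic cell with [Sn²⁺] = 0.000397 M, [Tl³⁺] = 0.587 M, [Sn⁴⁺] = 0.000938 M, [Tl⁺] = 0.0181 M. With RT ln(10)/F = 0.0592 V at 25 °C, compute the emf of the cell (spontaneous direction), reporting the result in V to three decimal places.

Tl³⁺/Tl⁺ is the cathode (higher E°), Sn⁴⁺/Sn²⁺ the anode: E°cell = +1.26 − (+0.13) = +1.13 V, n = 2.
Overall: Tl³⁺(aq) + Sn²⁺(aq) → Tl⁺(aq) + Sn⁴⁺(aq)
Q = [Tl⁺]·[Sn⁴⁺] / ([Tl³⁺]·[Sn²⁺]); log Q = -1.138.
E = E° − (0.0592/n) log Q = +1.13 − (0.0592/2)(-1.138) = +1.164 V.

+1.164 V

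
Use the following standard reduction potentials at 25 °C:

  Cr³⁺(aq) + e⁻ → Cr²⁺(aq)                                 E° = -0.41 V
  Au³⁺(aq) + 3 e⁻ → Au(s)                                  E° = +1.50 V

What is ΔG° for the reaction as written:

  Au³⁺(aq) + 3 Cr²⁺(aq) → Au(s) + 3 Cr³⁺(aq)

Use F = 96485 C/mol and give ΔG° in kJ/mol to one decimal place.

-552.9 kJ/mol

As written, Au³⁺/Au is reduced (cathode) and Cr³⁺/Cr²⁺ is oxidised (anode), so E°cell = (+1.50) − (-0.41) = +1.91 V.
Balancing electrons gives n = 3.
ΔG° = −nFE° = −(3)(96485)(+1.91) = -552,859 J = -552.9 kJ/mol.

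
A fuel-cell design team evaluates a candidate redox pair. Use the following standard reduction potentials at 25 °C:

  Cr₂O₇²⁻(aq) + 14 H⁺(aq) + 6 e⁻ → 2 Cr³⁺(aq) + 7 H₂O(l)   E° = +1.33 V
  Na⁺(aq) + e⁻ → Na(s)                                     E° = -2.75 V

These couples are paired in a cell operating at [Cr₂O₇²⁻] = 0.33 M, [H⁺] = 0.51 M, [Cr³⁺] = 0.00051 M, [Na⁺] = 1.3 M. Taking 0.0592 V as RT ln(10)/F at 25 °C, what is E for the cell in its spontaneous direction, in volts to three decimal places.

+4.093 V

Cr₂O₇²⁻/Cr³⁺ is the cathode (higher E°), Na⁺/Na the anode: E°cell = +1.33 − (-2.75) = +4.08 V, n = 6.
Overall: Cr₂O₇²⁻(aq) + 14 H⁺(aq) + 6 Na(s) → 2 Cr³⁺(aq) + 7 H₂O(l) + 6 Na⁺(aq)
Q = [Cr³⁺]^2·[Na⁺]^6 / ([Cr₂O₇²⁻]·[H⁺]^14); log Q = -1.326.
E = E° − (0.0592/n) log Q = +4.08 − (0.0592/6)(-1.326) = +4.093 V.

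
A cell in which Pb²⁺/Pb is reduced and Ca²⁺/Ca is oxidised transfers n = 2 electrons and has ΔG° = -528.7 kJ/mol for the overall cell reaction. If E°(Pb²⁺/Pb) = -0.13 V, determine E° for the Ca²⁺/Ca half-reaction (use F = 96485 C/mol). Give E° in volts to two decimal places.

E°cell = −ΔG°/(nF) = −(-528.7×10³)/((2)(96485)) = +2.740 V.
Since Pb²⁺/Pb is the cathode and Ca²⁺/Ca the anode, E°cell = E°(Pb²⁺/Pb) − E°(Ca²⁺/Ca).
So E°(Ca²⁺/Ca) = E°(Pb²⁺/Pb) − E°cell = (-0.13) − (+2.740) = -2.87 V.

-2.87 V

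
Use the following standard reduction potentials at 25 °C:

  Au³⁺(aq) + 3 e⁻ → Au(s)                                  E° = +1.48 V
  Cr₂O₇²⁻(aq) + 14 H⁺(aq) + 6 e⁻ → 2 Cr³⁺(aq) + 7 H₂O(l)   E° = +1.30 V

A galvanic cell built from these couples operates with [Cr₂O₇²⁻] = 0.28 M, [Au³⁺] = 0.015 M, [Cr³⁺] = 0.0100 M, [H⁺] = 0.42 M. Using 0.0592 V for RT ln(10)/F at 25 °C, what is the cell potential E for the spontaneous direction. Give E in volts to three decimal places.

Au³⁺/Au is the cathode (higher E°), Cr₂O₇²⁻/Cr³⁺ the anode: E°cell = +1.48 − (+1.30) = +0.18 V, n = 6.
Overall: 2 Au³⁺(aq) + 2 Cr³⁺(aq) + 7 H₂O(l) → 2 Au(s) + Cr₂O₇²⁻(aq) + 14 H⁺(aq)
Q = [Cr₂O₇²⁻]·[H⁺]^14 / ([Au³⁺]^2·[Cr³⁺]^2); log Q = 1.820.
E = E° − (0.0592/n) log Q = +0.18 − (0.0592/6)(1.820) = +0.162 V.

+0.162 V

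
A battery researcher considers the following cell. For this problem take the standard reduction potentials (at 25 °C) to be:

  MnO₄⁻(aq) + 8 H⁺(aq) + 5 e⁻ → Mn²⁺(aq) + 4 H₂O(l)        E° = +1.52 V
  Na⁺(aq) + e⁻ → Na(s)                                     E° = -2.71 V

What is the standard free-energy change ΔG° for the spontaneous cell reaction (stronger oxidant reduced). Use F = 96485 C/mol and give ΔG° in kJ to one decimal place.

-2040.7 kJ

MnO₄⁻/Mn²⁺ (E° = +1.52 V) is the cathode; Na⁺/Na (E° = -2.71 V) is the anode, so E°cell = +4.23 V.
Balancing electrons gives n = 5 (lcm of 5 and 1).
ΔG° = −nFE° = −(5)(96485)(+4.23) = -2,040,658 J = -2040.7 kJ.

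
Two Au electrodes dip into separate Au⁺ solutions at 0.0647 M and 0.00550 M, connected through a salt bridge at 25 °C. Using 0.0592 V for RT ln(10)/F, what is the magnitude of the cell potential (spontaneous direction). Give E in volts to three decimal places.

+0.063 V

For a concentration cell E°cell = 0. The 0.0647 M side is the cathode (reduction is favoured where [Au⁺] is higher).
With n = 1, E = −(0.0592/1) log([Au⁺]ₐₙ/[Au⁺]꜀ₐₜ) = −(0.0592/1) log(0.0055/0.0647) = −(0.0592/1)(-1.071) = +0.063 V.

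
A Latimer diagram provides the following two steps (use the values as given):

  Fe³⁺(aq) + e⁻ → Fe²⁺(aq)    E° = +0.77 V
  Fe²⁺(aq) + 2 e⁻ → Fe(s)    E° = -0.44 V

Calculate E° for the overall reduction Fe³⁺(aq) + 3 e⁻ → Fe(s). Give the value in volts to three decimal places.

Standard free energies of sequential steps add: ΔG°₃ = ΔG°₁ + ΔG°₂, so n₃E°₃ = n₁E°₁ + n₂E°₂.
E°₃ = (1×+0.77 + 2×-0.44) / 3 = (-0.110) / 3 = -0.037 V.

-0.037 V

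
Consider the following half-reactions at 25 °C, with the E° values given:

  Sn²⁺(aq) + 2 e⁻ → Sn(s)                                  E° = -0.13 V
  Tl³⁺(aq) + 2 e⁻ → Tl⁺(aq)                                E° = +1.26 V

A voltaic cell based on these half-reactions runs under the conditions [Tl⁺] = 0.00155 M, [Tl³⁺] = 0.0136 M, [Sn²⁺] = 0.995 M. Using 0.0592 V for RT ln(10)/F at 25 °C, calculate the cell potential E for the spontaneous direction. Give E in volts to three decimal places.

+1.418 V

Tl³⁺/Tl⁺ is the cathode (higher E°), Sn²⁺/Sn the anode: E°cell = +1.26 − (-0.13) = +1.39 V, n = 2.
Overall: Tl³⁺(aq) + Sn(s) → Tl⁺(aq) + Sn²⁺(aq)
Q = [Tl⁺]·[Sn²⁺] / ([Tl³⁺]); log Q = -0.945.
E = E° − (0.0592/n) log Q = +1.39 − (0.0592/2)(-0.945) = +1.418 V.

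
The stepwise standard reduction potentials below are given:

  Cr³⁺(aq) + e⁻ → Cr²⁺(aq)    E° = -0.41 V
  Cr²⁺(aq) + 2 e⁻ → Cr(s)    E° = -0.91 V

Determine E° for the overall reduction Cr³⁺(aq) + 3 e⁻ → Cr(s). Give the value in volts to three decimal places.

-0.743 V

Since ΔG° = −nFE° is additive over sequential reductions, n₃E°₃ = n₁E°₁ + n₂E°₂.
E°₃ = (1×-0.41 + 2×-0.91) / 3 = (-2.230) / 3 = -0.743 V.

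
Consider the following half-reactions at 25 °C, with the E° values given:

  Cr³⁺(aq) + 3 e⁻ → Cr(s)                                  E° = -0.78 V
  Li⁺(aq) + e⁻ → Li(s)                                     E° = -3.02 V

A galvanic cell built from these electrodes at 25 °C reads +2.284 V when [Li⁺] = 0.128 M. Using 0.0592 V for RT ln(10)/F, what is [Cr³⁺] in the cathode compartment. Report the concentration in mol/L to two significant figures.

Cr³⁺/Cr is the cathode, Li⁺/Li the anode: E°cell = +2.24 V, n = 3.
Overall reaction: Cr³⁺(aq) + 3 Li(s) → Cr(s) + 3 Li⁺(aq); Q = [Li⁺]^3/[Cr³⁺]^1.
From E = E° − (0.0592/n) log Q: log Q = (E° − E)·n/0.0592 = (+2.24 − (+2.284))·3/0.0592 = -2.2297.
So 1·log[Cr³⁺] = 3·log(0.128) − log Q = -2.6784 − (-2.2297) = -0.4487; [Cr³⁺] = 10^(-0.4487) ≈ 0.36 M.

0.36 M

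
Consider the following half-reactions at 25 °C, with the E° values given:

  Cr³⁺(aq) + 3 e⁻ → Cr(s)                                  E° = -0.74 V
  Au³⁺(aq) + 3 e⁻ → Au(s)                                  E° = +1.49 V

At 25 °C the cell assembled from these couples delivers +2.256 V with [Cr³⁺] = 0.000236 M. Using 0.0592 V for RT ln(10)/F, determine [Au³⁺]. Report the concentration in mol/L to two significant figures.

0.0049 M

Au³⁺/Au is the cathode, Cr³⁺/Cr the anode: E°cell = +2.23 V, n = 3.
Overall reaction: Au³⁺(aq) + Cr(s) → Au(s) + Cr³⁺(aq); Q = [Cr³⁺]^1/[Au³⁺]^1.
From E = E° − (0.0592/n) log Q: log Q = (E° − E)·n/0.0592 = (+2.23 − (+2.256))·3/0.0592 = -1.3176.
So 1·log[Au³⁺] = 1·log(0.000236) − log Q = -3.6271 − (-1.3176) = -2.3095; [Au³⁺] = 10^(-2.3095) ≈ 0.0049 M.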